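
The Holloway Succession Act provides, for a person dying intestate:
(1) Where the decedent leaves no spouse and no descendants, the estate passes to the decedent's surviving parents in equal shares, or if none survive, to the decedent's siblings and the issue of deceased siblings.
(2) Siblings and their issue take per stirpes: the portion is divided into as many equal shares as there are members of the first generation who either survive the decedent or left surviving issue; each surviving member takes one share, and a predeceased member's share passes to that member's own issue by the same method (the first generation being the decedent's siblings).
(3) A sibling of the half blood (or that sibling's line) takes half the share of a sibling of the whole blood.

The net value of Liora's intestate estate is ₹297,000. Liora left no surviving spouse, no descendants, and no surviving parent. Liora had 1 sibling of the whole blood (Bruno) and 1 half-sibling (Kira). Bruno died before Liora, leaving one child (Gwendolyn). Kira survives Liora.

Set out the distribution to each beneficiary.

The entire ₹297,000 passes to the siblings and their issue.
Counting each half-blood sibling's line as half a unit, there are 3/2 units in ₹297,000, so one unit is ₹198,000. Whole-blood lines (Bruno) take ₹198,000 each; half-blood lines (Kira) take ₹99,000 each.
Bruno's share (₹198,000) passes entirely to Gwendolyn.

Kira: ₹99,000; Gwendolyn: ₹198,000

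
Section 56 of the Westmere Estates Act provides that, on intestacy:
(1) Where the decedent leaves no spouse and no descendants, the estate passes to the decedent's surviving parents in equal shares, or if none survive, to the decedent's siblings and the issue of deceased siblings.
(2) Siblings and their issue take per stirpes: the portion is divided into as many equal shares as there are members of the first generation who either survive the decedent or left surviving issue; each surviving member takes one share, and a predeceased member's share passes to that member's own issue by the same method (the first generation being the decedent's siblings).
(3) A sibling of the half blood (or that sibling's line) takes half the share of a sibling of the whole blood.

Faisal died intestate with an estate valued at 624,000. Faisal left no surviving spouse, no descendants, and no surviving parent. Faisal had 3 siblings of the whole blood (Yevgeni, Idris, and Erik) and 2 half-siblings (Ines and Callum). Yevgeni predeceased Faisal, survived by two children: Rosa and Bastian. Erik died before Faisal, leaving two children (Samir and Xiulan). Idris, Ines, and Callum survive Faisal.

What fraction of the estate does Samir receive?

The entire 624,000 passes to the siblings and their issue.
Counting each half-blood sibling's line as half a unit, there are 4 units in 624,000, so one unit is 156,000. Whole-blood lines (Yevgeni, Idris, and Erik) take 156,000 each; half-blood lines (Ines and Callum) take 78,000 each.
Yevgeni's share (156,000) is divided into 2 shares of 78,000: Rosa and Bastian each take 78,000.
Erik's share (156,000) is divided into 2 shares of 78,000: Samir and Xiulan each take 78,000.

Samir receives 1/8 of the estate.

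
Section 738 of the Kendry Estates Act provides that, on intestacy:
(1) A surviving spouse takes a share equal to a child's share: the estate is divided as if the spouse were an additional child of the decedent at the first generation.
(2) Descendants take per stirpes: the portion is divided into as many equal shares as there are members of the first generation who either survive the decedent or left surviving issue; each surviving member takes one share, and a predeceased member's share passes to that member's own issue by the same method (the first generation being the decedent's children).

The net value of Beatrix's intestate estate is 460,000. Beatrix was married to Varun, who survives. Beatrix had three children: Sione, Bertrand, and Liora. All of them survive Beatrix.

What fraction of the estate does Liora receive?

Liora receives 1/4 of the estate.

The spouse counts as an additional share at the children's level, so there are 4 primary shares of 115,000. Varun takes one such share (115,000).
The children's combined portion (345,000) is divided into 3 shares of 115,000: Sione, Bertrand, and Liora each take 115,000.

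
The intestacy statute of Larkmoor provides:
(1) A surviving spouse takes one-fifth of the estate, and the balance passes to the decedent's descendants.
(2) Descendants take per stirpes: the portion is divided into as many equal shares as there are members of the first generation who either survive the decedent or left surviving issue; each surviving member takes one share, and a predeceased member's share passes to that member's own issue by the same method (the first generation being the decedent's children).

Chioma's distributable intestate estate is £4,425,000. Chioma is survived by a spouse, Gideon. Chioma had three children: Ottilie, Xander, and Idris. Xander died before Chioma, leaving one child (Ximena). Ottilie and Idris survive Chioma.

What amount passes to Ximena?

Ximena receives £1,180,000.

Gideon takes one-fifth of £4,425,000 = £885,000. The remaining £3,540,000 passes to the descendants.
The descendants' portion (£3,540,000) is divided into 3 shares of £1,180,000: Ottilie and Idris each take £1,180,000; Xander's £1,180,000 share passes to Xander's issue.
Xander's share (£1,180,000) passes entirely to Ximena.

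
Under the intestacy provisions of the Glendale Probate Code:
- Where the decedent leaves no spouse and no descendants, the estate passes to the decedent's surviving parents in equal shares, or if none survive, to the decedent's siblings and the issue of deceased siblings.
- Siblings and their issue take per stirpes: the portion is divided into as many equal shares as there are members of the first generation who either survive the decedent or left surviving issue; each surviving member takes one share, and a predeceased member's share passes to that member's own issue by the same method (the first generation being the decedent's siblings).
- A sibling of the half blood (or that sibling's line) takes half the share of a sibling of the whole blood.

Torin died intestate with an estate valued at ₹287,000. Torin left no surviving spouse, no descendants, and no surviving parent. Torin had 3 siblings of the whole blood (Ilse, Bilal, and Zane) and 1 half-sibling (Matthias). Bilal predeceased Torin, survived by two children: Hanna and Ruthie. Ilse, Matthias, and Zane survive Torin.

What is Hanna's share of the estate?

The entire ₹287,000 passes to the siblings and their issue.
Counting each half-blood sibling's line as half a unit, there are 7/2 units in ₹287,000, so one unit is ₹82,000. Whole-blood lines (Ilse, Bilal, and Zane) take ₹82,000 each; half-blood lines (Matthias) take ₹41,000 each.
Bilal's share (₹82,000) is divided into 2 shares of ₹41,000: Hanna and Ruthie each take ₹41,000.

Hanna receives ₹41,000.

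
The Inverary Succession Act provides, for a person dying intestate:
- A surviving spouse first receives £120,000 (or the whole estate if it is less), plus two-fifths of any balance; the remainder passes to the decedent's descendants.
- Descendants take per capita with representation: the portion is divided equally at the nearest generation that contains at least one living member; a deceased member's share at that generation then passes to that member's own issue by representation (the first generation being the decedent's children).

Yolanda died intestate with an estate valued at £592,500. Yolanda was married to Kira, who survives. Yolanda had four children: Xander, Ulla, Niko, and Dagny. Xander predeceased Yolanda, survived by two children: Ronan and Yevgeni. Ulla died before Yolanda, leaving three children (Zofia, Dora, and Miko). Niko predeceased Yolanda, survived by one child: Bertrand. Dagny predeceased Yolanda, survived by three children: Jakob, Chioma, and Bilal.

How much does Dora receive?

Dora receives £31,500.

Kira first takes £120,000, leaving a balance of £472,500. Kira then takes two-fifths of the balance (£189,000), for a total of £309,000. The remaining £283,500 passes to the descendants.
No child survives, so the initial division is made at the grandchildren's generation.
The descendants' portion (£283,500) is divided into 9 shares of £31,500: Ronan, Yevgeni, Zofia, Dora, Miko, Bertrand, Jakob, Chioma, and Bilal each take £31,500.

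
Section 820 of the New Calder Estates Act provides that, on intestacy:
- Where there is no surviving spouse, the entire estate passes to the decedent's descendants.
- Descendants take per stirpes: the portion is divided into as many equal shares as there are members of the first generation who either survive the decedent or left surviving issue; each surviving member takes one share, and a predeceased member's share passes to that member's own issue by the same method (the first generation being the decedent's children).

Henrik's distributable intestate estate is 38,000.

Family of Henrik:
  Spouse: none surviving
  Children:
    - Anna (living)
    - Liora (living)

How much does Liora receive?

Liora receives 19,000.

The entire 38,000 passes to the descendants.
That amount (38,000) is divided into 2 shares of 19,000: Anna and Liora each take 19,000.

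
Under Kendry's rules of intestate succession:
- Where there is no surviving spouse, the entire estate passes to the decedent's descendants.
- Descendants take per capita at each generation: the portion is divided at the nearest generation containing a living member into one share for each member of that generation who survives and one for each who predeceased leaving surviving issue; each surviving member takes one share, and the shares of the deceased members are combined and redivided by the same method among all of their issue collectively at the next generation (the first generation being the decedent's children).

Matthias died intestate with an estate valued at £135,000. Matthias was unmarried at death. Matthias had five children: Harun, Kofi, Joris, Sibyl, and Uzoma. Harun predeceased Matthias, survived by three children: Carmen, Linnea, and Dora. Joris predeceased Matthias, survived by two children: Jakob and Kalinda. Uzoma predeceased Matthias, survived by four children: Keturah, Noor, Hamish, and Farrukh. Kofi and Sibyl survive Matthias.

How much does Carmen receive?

The entire £135,000 passes to the descendants.
That amount (£135,000) is divided at the children's generation into 5 shares of £27,000. Kofi and Sibyl each take £27,000. The 3 shares of the deceased (Harun, Joris, and Uzoma) are combined into a pool of £81,000.
That pool (£81,000) is divided at the grandchildren's generation equally among Carmen, Linnea, Dora, Jakob, Kalinda, Keturah, Noor, Hamish, and Farrukh: £9,000 each.

Carmen receives £9,000.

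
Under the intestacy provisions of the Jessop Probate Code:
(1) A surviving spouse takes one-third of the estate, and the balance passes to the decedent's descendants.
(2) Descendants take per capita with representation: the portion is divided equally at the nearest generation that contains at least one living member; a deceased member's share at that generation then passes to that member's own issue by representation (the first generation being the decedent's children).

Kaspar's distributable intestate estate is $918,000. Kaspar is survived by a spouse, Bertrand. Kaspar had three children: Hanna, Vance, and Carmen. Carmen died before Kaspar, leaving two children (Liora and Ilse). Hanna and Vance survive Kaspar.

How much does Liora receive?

Bertrand takes one-third of $918,000 = $306,000. The remaining $612,000 passes to the descendants.
The descendants' portion ($612,000) is divided into 3 shares of $204,000: Hanna and Vance each take $204,000; Carmen's $204,000 share passes to Carmen's issue.
Carmen's share ($204,000) is divided into 2 shares of $102,000: Liora and Ilse each take $102,000.

Liora receives $102,000.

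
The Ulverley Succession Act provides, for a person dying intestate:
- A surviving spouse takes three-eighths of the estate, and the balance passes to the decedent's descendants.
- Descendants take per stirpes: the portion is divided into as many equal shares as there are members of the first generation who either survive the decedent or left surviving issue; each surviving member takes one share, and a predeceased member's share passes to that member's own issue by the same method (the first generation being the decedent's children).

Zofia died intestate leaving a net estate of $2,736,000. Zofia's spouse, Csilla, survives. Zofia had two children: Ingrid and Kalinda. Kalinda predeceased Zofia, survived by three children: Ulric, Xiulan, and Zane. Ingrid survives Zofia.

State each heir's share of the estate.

Csilla takes three-eighths of $2,736,000 = $1,026,000. The remaining $1,710,000 passes to the descendants.
The descendants' portion ($1,710,000) is divided into 2 shares of $855,000: Ingrid takes $855,000; Kalinda's $855,000 share passes to Kalinda's issue.
Kalinda's share ($855,000) is divided into 3 shares of $285,000: Ulric, Xiulan, and Zane each take $285,000.

Csilla: $1,026,000; Ingrid: $855,000; Ulric: $285,000; Xiulan: $285,000; Zane: $285,000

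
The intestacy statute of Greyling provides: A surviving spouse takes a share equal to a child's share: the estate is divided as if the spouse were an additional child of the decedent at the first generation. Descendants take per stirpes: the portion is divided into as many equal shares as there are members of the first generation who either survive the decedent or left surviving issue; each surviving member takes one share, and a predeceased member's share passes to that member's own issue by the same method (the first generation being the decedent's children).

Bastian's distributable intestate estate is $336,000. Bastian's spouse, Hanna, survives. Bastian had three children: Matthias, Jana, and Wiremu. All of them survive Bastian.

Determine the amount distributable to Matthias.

The spouse counts as an additional share at the children's level, so there are 4 primary shares of $84,000. Hanna takes one such share ($84,000).
The children's combined portion ($252,000) is divided into 3 shares of $84,000: Matthias, Jana, and Wiremu each take $84,000.

Matthias receives $84,000.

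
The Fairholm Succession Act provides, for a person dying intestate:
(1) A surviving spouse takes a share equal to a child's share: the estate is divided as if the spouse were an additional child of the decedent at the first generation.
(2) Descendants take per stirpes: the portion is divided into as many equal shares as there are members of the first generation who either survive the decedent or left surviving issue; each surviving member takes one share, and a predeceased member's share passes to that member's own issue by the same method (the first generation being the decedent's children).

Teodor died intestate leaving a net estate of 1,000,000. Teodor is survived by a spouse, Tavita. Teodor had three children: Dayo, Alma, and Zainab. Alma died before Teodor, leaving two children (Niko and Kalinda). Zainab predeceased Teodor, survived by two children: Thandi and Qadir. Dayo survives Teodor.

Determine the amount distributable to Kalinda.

The spouse counts as an additional share at the children's level, so there are 4 primary shares of 250,000. Tavita takes one such share (250,000).
The children's combined portion (750,000) is divided into 3 shares of 250,000: Dayo takes 250,000; Alma's 250,000 share passes to Alma's issue; Zainab's 250,000 share passes to Zainab's issue.
Alma's share (250,000) is divided into 2 shares of 125,000: Niko and Kalinda each take 125,000.
Zainab's share (250,000) is divided into 2 shares of 125,000: Thandi and Qadir each take 125,000.

Kalinda receives 125,000.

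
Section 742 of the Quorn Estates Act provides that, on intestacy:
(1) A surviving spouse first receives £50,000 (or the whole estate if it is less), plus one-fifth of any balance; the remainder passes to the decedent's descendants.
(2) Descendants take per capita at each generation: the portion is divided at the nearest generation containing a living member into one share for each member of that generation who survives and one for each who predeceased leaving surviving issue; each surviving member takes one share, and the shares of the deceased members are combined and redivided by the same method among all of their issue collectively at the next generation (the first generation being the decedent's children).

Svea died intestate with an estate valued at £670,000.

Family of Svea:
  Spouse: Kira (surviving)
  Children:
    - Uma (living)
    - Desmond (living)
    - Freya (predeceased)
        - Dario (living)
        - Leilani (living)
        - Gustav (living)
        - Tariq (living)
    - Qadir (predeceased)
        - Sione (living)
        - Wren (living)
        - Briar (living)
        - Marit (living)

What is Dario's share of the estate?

Kira first takes £50,000, leaving a balance of £620,000. Kira then takes one-fifth of the balance (£124,000), for a total of £174,000. The remaining £496,000 passes to the descendants.
The descendants' portion (£496,000) is divided at the children's generation into 4 shares of £124,000. Uma and Desmond each take £124,000. The 2 shares of the deceased (Freya and Qadir) are combined into a pool of £248,000.
That pool (£248,000) is divided at the grandchildren's generation equally among Dario, Leilani, Gustav, Tariq, Sione, Wren, Briar, and Marit: £31,000 each.

Dario receives £31,000.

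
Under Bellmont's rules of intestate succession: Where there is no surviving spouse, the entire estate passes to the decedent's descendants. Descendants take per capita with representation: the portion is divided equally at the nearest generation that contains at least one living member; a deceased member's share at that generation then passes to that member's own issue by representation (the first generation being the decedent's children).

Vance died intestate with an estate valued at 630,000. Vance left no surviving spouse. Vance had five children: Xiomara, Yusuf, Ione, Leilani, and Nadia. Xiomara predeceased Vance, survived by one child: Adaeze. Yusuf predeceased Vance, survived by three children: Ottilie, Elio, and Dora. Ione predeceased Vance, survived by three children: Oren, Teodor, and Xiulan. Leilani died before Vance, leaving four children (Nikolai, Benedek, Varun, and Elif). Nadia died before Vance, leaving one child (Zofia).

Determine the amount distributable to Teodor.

The entire 630,000 passes to the descendants.
No child survives, so the initial division is made at the grandchildren's generation.
That amount (630,000) is divided into 12 shares of 52,500: Adaeze, Ottilie, Elio, Dora, Oren, Teodor, Xiulan, Nikolai, Benedek, Varun, Elif, and Zofia each take 52,500.

Teodor receives 52,500.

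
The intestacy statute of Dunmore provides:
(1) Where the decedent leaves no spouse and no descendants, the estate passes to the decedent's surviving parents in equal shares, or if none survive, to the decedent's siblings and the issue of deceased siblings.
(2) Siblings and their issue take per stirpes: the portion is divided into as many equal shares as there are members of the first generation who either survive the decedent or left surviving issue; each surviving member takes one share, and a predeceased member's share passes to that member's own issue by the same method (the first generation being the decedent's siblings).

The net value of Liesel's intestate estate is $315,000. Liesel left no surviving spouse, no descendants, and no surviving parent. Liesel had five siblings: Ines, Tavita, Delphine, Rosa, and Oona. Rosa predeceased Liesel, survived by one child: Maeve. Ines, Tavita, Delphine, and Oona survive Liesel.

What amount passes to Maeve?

Maeve receives $63,000.

The entire $315,000 passes to the siblings and their issue.
That amount ($315,000) is divided into 5 shares of $63,000: Ines, Tavita, Delphine, and Oona each take $63,000; Rosa's $63,000 share passes to Rosa's issue.
Rosa's share ($63,000) passes entirely to Maeve.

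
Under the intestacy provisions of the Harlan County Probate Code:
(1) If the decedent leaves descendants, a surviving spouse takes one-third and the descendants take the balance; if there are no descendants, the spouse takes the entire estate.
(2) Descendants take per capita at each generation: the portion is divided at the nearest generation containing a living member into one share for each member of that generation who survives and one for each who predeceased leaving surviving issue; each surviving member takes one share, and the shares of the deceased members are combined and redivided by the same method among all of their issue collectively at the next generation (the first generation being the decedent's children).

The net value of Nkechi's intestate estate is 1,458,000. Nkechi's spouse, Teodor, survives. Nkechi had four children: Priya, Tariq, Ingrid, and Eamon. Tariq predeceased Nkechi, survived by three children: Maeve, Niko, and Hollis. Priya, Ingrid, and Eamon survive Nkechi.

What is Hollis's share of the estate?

Teodor takes one-third of 1,458,000 = 486,000. The remaining 972,000 passes to the descendants.
The descendants' portion (972,000) is divided at the children's generation into 4 shares of 243,000. Priya, Ingrid, and Eamon each take 243,000. The remaining share for the deceased Tariq (243,000) is carried to the next generation.
That pool (243,000) is divided at the grandchildren's generation equally among Maeve, Niko, and Hollis: 81,000 each.

Hollis receives 81,000.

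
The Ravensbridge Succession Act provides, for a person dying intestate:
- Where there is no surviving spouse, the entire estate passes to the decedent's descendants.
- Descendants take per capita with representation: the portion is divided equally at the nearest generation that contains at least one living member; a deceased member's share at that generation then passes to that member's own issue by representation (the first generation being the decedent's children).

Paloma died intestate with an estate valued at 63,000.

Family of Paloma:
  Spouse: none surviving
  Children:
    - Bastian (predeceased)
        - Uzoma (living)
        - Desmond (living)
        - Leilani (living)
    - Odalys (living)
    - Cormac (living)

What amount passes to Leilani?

The entire 63,000 passes to the descendants.
That amount (63,000) is divided into 3 shares of 21,000: Odalys and Cormac each take 21,000; Bastian's 21,000 share passes to Bastian's issue.
Bastian's share (21,000) is divided into 3 shares of 7,000: Uzoma, Desmond, and Leilani each take 7,000.

Leilani receives 7,000.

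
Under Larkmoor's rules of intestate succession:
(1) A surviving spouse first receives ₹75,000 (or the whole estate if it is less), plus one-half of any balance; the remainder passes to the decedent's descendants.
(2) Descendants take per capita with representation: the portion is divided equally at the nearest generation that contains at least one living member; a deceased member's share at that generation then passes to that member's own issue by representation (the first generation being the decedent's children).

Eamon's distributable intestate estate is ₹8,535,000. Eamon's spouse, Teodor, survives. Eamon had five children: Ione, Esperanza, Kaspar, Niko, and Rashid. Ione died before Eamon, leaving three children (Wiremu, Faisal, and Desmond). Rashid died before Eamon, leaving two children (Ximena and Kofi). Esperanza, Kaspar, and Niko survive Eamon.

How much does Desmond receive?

Desmond receives ₹282,000.

Teodor first takes ₹75,000, leaving a balance of ₹8,460,000. Teodor then takes one-half of the balance (₹4,230,000), for a total of ₹4,305,000. The remaining ₹4,230,000 passes to the descendants.
The descendants' portion (₹4,230,000) is divided into 5 shares of ₹846,000: Esperanza, Kaspar, and Niko each take ₹846,000; Ione's ₹846,000 share passes to Ione's issue; Rashid's ₹846,000 share passes to Rashid's issue.
Ione's share (₹846,000) is divided into 3 shares of ₹282,000: Wiremu, Faisal, and Desmond each take ₹282,000.
Rashid's share (₹846,000) is divided into 2 shares of ₹423,000: Ximena and Kofi each take ₹423,000.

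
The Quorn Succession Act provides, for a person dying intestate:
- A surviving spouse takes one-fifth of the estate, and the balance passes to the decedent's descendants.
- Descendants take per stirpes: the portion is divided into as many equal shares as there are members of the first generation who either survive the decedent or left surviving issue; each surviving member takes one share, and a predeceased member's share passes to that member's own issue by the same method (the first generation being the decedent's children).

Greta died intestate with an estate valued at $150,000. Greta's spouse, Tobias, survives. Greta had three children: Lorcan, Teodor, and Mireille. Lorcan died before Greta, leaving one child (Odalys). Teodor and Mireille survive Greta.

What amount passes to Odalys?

Tobias takes one-fifth of $150,000 = $30,000. The remaining $120,000 passes to the descendants.
The descendants' portion ($120,000) is divided into 3 shares of $40,000: Teodor and Mireille each take $40,000; Lorcan's $40,000 share passes to Lorcan's issue.
Lorcan's share ($40,000) passes entirely to Odalys.

Odalys receives $40,000.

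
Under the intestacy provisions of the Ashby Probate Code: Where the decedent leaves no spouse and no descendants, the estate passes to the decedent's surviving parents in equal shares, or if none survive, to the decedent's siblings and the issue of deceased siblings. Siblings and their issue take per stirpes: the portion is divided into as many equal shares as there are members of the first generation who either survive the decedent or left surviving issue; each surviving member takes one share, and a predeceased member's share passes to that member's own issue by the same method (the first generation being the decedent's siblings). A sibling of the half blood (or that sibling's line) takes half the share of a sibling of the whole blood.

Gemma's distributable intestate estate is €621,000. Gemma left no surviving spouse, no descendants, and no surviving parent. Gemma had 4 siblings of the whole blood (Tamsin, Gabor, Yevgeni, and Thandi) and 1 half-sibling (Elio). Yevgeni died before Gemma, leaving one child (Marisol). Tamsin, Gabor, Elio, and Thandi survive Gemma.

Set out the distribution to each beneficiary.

Tamsin: €138,000; Gabor: €138,000; Marisol: €138,000; Elio: €69,000; Thandi: €138,000

The entire €621,000 passes to the siblings and their issue.
Counting each half-blood sibling's line as half a unit, there are 9/2 units in €621,000, so one unit is €138,000. Whole-blood lines (Tamsin, Gabor, Yevgeni, and Thandi) take €138,000 each; half-blood lines (Elio) take €69,000 each.
Yevgeni's share (€138,000) passes entirely to Marisol.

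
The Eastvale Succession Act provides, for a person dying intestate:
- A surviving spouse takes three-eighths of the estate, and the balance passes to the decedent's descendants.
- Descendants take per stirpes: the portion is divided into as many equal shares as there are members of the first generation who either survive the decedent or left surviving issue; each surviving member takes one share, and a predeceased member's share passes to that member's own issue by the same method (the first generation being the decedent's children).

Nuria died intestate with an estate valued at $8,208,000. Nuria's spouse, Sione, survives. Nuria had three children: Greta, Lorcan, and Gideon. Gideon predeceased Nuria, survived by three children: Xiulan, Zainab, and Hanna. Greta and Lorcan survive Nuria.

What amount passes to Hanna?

Hanna receives $570,000.

Sione takes three-eighths of $8,208,000 = $3,078,000. The remaining $5,130,000 passes to the descendants.
The descendants' portion ($5,130,000) is divided into 3 shares of $1,710,000: Greta and Lorcan each take $1,710,000; Gideon's $1,710,000 share passes to Gideon's issue.
Gideon's share ($1,710,000) is divided into 3 shares of $570,000: Xiulan, Zainab, and Hanna each take $570,000.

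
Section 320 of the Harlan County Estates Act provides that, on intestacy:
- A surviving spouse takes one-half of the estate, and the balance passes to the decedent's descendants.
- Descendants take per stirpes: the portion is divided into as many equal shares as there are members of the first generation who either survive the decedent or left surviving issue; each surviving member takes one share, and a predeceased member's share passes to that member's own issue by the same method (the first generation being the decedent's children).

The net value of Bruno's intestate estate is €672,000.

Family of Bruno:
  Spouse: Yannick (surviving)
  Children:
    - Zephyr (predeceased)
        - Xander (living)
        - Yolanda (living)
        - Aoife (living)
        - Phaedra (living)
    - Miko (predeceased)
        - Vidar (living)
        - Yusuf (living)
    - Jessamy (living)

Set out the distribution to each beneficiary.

Yannick: €336,000; Xander: €28,000; Yolanda: €28,000; Aoife: €28,000; Phaedra: €28,000; Vidar: €56,000; Yusuf: €56,000; Jessamy: €112,000

Yannick takes one-half of €672,000 = €336,000. The remaining €336,000 passes to the descendants.
The descendants' portion (€336,000) is divided into 3 shares of €112,000: Jessamy takes €112,000; Zephyr's €112,000 share passes to Zephyr's issue; Miko's €112,000 share passes to Miko's issue.
Zephyr's share (€112,000) is divided into 4 shares of €28,000: Xander, Yolanda, Aoife, and Phaedra each take €28,000.
Miko's share (€112,000) is divided into 2 shares of €56,000: Vidar and Yusuf each take €56,000.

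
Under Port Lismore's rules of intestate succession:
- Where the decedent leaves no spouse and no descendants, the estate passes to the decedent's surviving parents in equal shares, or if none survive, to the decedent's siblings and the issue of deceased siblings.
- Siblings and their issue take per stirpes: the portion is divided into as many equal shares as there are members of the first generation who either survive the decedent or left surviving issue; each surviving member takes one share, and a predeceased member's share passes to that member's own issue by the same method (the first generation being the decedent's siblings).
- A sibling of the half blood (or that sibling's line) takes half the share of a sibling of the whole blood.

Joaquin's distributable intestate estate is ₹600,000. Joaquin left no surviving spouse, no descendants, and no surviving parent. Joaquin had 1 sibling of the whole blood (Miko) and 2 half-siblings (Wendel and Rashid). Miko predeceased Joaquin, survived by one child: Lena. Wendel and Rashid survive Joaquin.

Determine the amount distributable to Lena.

Lena receives ₹300,000.

The entire ₹600,000 passes to the siblings and their issue.
Counting each half-blood sibling's line as half a unit, there are 2 units in ₹600,000, so one unit is ₹300,000. Whole-blood lines (Miko) take ₹300,000 each; half-blood lines (Wendel and Rashid) take ₹150,000 each.
Miko's share (₹300,000) passes entirely to Lena.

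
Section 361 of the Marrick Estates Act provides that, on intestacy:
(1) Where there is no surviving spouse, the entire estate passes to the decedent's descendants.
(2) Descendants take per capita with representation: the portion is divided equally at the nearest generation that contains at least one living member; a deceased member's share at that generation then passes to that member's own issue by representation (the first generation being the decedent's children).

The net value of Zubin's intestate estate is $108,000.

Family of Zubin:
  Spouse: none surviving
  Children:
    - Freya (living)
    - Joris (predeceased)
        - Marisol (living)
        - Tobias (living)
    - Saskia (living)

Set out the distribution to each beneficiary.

The entire $108,000 passes to the descendants.
That amount ($108,000) is divided into 3 shares of $36,000: Freya and Saskia each take $36,000; Joris's $36,000 share passes to Joris's issue.
Joris's share ($36,000) is divided into 2 shares of $18,000: Marisol and Tobias each take $18,000.

Freya: $36,000; Marisol: $18,000; Tobias: $18,000; Saskia: $36,000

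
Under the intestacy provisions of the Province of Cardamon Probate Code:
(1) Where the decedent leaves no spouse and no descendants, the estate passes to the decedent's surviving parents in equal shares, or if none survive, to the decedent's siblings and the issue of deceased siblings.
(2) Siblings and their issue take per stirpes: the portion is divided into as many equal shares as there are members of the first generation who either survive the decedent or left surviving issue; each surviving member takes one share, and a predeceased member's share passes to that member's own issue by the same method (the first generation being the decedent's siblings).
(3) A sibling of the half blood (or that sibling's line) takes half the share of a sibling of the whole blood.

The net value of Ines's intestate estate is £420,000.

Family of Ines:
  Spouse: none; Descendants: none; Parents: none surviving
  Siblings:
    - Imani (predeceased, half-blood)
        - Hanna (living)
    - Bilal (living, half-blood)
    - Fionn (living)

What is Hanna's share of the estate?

Hanna receives £105,000.

The entire £420,000 passes to the siblings and their issue.
Counting each half-blood sibling's line as half a unit, there are 2 units in £420,000, so one unit is £210,000. Whole-blood lines (Fionn) take £210,000 each; half-blood lines (Imani and Bilal) take £105,000 each.
Imani's share (£105,000) passes entirely to Hanna.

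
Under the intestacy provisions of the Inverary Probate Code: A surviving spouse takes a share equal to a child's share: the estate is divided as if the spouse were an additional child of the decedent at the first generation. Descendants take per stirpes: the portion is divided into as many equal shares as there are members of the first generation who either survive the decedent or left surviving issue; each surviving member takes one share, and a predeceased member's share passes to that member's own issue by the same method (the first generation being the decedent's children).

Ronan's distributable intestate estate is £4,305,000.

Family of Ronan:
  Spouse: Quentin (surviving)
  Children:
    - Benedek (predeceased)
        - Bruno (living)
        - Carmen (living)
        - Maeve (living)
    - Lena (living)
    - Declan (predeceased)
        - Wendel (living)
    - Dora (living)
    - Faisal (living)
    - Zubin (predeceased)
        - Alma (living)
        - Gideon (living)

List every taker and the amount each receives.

Quentin: £615,000; Bruno: £205,000; Carmen: £205,000; Maeve: £205,000; Lena: £615,000; Wendel: £615,000; Dora: £615,000; Faisal: £615,000; Alma: £307,500; Gideon: £307,500

The spouse counts as an additional share at the children's level, so there are 7 primary shares of £615,000. Quentin takes one such share (£615,000).
The children's combined portion (£3,690,000) is divided into 6 shares of £615,000: Lena, Dora, and Faisal each take £615,000; Benedek's £615,000 share passes to Benedek's issue; Declan's £615,000 share passes to Declan's issue; Zubin's £615,000 share passes to Zubin's issue.
Benedek's share (£615,000) is divided into 3 shares of £205,000: Bruno, Carmen, and Maeve each take £205,000.
Declan's share (£615,000) passes entirely to Wendel.
Zubin's share (£615,000) is divided into 2 shares of £307,500: Alma and Gideon each take £307,500.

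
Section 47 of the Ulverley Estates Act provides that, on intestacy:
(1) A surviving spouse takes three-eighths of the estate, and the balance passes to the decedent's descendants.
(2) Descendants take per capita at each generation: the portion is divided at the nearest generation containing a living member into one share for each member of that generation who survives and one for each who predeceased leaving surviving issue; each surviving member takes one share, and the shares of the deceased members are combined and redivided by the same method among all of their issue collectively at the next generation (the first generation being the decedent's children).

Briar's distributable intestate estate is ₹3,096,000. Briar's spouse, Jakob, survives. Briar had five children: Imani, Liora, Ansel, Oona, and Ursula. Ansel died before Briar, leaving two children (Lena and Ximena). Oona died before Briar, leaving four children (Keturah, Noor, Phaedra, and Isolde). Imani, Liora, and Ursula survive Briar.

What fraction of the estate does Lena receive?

Lena receives 1/24 of the estate.

Jakob takes three-eighths of ₹3,096,000 = ₹1,161,000. The remaining ₹1,935,000 passes to the descendants.
The descendants' portion (₹1,935,000) is divided at the children's generation into 5 shares of ₹387,000. Imani, Liora, and Ursula each take ₹387,000. The 2 shares of the deceased (Ansel and Oona) are combined into a pool of ₹774,000.
That pool (₹774,000) is divided at the grandchildren's generation equally among Lena, Ximena, Keturah, Noor, Phaedra, and Isolde: ₹129,000 each.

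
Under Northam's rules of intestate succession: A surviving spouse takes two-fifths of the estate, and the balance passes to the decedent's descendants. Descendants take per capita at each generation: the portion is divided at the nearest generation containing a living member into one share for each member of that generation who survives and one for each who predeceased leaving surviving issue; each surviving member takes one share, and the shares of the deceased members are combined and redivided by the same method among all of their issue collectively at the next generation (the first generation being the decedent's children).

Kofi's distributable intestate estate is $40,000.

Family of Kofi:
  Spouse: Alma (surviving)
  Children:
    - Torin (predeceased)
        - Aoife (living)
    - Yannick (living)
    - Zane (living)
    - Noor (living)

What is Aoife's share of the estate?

Alma takes two-fifths of $40,000 = $16,000. The remaining $24,000 passes to the descendants.
The descendants' portion ($24,000) is divided at the children's generation into 4 shares of $6,000. Yannick, Zane, and Noor each take $6,000. The remaining share for the deceased Torin ($6,000) is carried to the next generation.
That pool ($6,000) passes entirely to Aoife, the sole taker at the grandchildren's generation.

Aoife receives $6,000.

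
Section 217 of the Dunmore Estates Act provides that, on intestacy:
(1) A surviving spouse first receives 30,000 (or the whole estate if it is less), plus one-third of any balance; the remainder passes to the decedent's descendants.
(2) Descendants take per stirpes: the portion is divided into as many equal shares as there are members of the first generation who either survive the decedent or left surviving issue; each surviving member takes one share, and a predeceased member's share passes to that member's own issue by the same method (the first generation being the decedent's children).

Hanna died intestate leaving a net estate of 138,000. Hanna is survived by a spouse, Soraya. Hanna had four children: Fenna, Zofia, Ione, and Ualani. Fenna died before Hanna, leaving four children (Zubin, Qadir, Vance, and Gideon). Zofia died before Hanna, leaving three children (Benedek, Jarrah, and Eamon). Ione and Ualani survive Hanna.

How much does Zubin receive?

Soraya first takes 30,000, leaving a balance of 108,000. Soraya then takes one-third of the balance (36,000), for a total of 66,000. The remaining 72,000 passes to the descendants.
The descendants' portion (72,000) is divided into 4 shares of 18,000: Ione and Ualani each take 18,000; Fenna's 18,000 share passes to Fenna's issue; Zofia's 18,000 share passes to Zofia's issue.
Fenna's share (18,000) is divided into 4 shares of 4,500: Zubin, Qadir, Vance, and Gideon each take 4,500.
Zofia's share (18,000) is divided into 3 shares of 6,000: Benedek, Jarrah, and Eamon each take 6,000.

Zubin receives 4,500.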